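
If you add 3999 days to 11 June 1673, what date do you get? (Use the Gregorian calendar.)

May 23, 1684

+365 (one year) → Jun 11, 1674 (3634 left).
+365 (one year) → Jun 11, 1675 (3269 left).
+366 (one year; includes Feb 29, 1676) → Jun 11, 1676 (2903 left).
+365 (one year) → Jun 11, 1677 (2538 left).
+365 (one year) → Jun 11, 1678 (2173 left).
+365 (one year) → Jun 11, 1679 (1808 left).
+366 (one year; includes Feb 29, 1680) → Jun 11, 1680 (1442 left).
+365 (one year) → Jun 11, 1681 (1077 left).
+365 (one year) → Jun 11, 1682 (712 left).
+365 (one year) → Jun 11, 1683 (347 left).
Jun has 30 days: +20 → Jul 1, 1683 (327 left).
Jul has 31 days: +31 → Aug 1, 1683 (296 left).
Aug has 31 days: +31 → Sep 1, 1683 (265 left).
Sep has 30 days: +30 → Oct 1, 1683 (235 left).
Oct has 31 days: +31 → Nov 1, 1683 (204 left).
Nov has 30 days: +30 → Dec 1, 1683 (174 left).
Dec has 31 days: +31 → Jan 1, 1684 (143 left).
Jan has 31 days: +31 → Feb 1, 1684 (112 left).
Feb has 29 days: +29 → Mar 1, 1684 (83 left).
Mar has 31 days: +31 → Apr 1, 1684 (52 left).
Apr has 30 days: +30 → May 1, 1684 (22 left).
+22 → May 23, 1684.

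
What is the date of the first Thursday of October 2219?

October 1, 2219 is a Friday.
The first Thursday is therefore October 7 (6 days later).

October 7, 2219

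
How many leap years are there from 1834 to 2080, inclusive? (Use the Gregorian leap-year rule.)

61

Multiples of 4 in [1834,2080]: 62.
Of those, multiples of 100: 2 (not leap unless ÷400).
Multiples of 400: 1.
Leap years = 62 − 2 + 1 = 61.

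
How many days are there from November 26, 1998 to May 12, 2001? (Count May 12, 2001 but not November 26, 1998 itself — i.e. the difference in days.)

898

Nov 26, 1998 → Nov 26, 1999: 365 days.
Nov 26, 1999 → Nov 26, 2000: 366 days (Feb 29, 2000 is in that span).
Nov 26, 2000 → Dec 26, 2000: 30 days (November has 30).
Dec 26, 2000 → Jan 26, 2001: 31 days (December has 31).
Jan 26, 2001 → Feb 26, 2001: 31 days (January has 31).
Feb 26, 2001 → Mar 26, 2001: 28 days (February has 28).
Mar 26, 2001 → Apr 26, 2001: 31 days (March has 31).
Apr 26, 2001 → May 12, 2001: 16 days.
Total: 898 days.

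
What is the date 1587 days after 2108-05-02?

September 5, 2112

+365 (one year) → May 2, 2109 (1222 left).
+365 (one year) → May 2, 2110 (857 left).
+365 (one year) → May 2, 2111 (492 left).
+366 (one year; includes Feb 29, 2112) → May 2, 2112 (126 left).
May has 31 days: +30 → Jun 1, 2112 (96 left).
Jun has 30 days: +30 → Jul 1, 2112 (66 left).
Jul has 31 days: +31 → Aug 1, 2112 (35 left).
Aug has 31 days: +31 → Sep 1, 2112 (4 left).
+4 → Sep 5, 2112.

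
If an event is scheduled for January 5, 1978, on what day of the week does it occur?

Doomsday rule: the anchor day for the 1900s is Wednesday. For year 78: 78÷12 = 6 r 6, and 6÷4 = 1, so 6+6+1 = 13.
Wednesday + 13 ≡ Tuesday — that's 1978's doomsday.
In January the doomsday date is Jan 3 (1978 is not a leap year).
Jan 5 is 2 days after Jan 3; 2 mod 7 = 2, so Tuesday + 2 = Thursday.

Thursday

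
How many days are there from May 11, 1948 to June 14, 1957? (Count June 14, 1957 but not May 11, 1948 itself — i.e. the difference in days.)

3321

May 11, 1948 → May 11, 1949: 365 days.
May 11, 1949 → May 11, 1950: 365 days.
May 11, 1950 → May 11, 1951: 365 days.
May 11, 1951 → May 11, 1952: 366 days (Feb 29, 1952 is in that span).
May 11, 1952 → May 11, 1953: 365 days.
May 11, 1953 → May 11, 1954: 365 days.
May 11, 1954 → May 11, 1955: 365 days.
May 11, 1955 → May 11, 1956: 366 days (Feb 29, 1956 is in that span).
May 11, 1956 → Jun 11, 1956: 31 days (May has 31).
Jun 11, 1956 → Jul 11, 1956: 30 days (June has 30).
Jul 11, 1956 → Aug 11, 1956: 31 days (July has 31).
Aug 11, 1956 → Sep 11, 1956: 31 days (August has 31).
Sep 11, 1956 → Oct 11, 1956: 30 days (September has 30).
Oct 11, 1956 → Nov 11, 1956: 31 days (October has 31).
Nov 11, 1956 → Dec 11, 1956: 30 days (November has 30).
Dec 11, 1956 → Jan 11, 1957: 31 days (December has 31).
Jan 11, 1957 → Feb 11, 1957: 31 days (January has 31).
Feb 11, 1957 → Mar 11, 1957: 28 days (February has 28).
Mar 11, 1957 → Apr 11, 1957: 31 days (March has 31).
Apr 11, 1957 → May 11, 1957: 30 days (April has 30).
May 11, 1957 → Jun 11, 1957: 31 days (May has 31).
Jun 11, 1957 → Jun 14, 1957: 3 days.
Total: 3321 days.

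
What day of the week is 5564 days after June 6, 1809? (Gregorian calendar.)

Jun 6, 1809 is a Tuesday.
5564 mod 7 = 6, so 5564 days after a Tuesday is Tuesday + 6 = Monday.

Monday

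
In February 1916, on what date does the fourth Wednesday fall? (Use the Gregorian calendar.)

February 1, 1916 is a Tuesday.
The first Wednesday is therefore February 2 (1 days later).
The fourth Wednesday is 2 + 3×7 = February 23.

February 23, 1916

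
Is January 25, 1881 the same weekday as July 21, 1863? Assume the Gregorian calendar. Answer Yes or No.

Yes

From Jul 21, 1863 to Jan 25, 1881 is 6398 days.
6398 mod 7 = 0, so they are the same weekday.
(Jul 21, 1863 is a Tuesday; Jan 25, 1881 is a Tuesday.)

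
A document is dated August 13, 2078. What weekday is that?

Doomsday rule: the anchor day for the 2000s is Tuesday. For year 78: 78÷12 = 6 r 6, and 6÷4 = 1, so 6+6+1 = 13.
Tuesday + 13 ≡ Monday — that's 2078's doomsday.
In August the doomsday date is Aug 8.
Aug 13 is 5 days after Aug 8; 5 mod 7 = 5, so Monday + 5 = Saturday.

Saturday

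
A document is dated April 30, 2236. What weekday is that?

Doomsday rule: the anchor day for the 2200s is Friday. For year 36: 36÷12 = 3 r 0, and 0÷4 = 0, so 3+0+0 = 3.
Friday + 3 ≡ Monday — that's 2236's doomsday.
In April the doomsday date is Apr 4.
Apr 30 is 26 days after Apr 4; 26 mod 7 = 5, so Monday + 5 = Saturday.

Saturday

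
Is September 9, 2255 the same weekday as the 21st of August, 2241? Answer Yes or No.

No

From Aug 21, 2241 to Sep 9, 2255 is 5132 days.
5132 mod 7 = 1, so they are different weekdays.
(Aug 21, 2241 is a Saturday; Sep 9, 2255 is a Sunday.)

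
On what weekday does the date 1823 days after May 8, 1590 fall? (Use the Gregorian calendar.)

May 8, 1590 is a Tuesday.
1823 mod 7 = 3, so 1823 days after a Tuesday is Tuesday + 3 = Friday.

Friday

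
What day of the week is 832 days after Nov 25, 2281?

Thursday

First find the weekday of Nov 25, 2281. Doomsday rule: the anchor day for the 2200s is Friday. For year 81: 81÷12 = 6 r 9, and 9÷4 = 2, so 6+9+2 = 17.
Friday + 17 ≡ Monday — that's 2281's doomsday.
In November the doomsday date is Nov 7.
Nov 25 is 18 days after Nov 7; 18 mod 7 = 4, so Monday + 4 = Friday.
832 mod 7 = 6, so 832 days after a Friday is Friday + 6 = Thursday.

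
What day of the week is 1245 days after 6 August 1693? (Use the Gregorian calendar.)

Aug 6, 1693 is a Thursday.
1245 mod 7 = 6, so 1245 days after a Thursday is Thursday + 6 = Wednesday.

Wednesday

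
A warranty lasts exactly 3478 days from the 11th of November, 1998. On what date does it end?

+365 (one year) → Nov 11, 1999 (3113 left).
+366 (one year; includes Feb 29, 2000) → Nov 11, 2000 (2747 left).
+365 (one year) → Nov 11, 2001 (2382 left).
+365 (one year) → Nov 11, 2002 (2017 left).
+365 (one year) → Nov 11, 2003 (1652 left).
+366 (one year; includes Feb 29, 2004) → Nov 11, 2004 (1286 left).
+365 (one year) → Nov 11, 2005 (921 left).
+365 (one year) → Nov 11, 2006 (556 left).
+365 (one year) → Nov 11, 2007 (191 left).
Nov has 30 days: +20 → Dec 1, 2007 (171 left).
Dec has 31 days: +31 → Jan 1, 2008 (140 left).
Jan has 31 days: +31 → Feb 1, 2008 (109 left).
Feb has 29 days: +29 → Mar 1, 2008 (80 left).
Mar has 31 days: +31 → Apr 1, 2008 (49 left).
Apr has 30 days: +30 → May 1, 2008 (19 left).
+19 → May 20, 2008.

May 20, 2008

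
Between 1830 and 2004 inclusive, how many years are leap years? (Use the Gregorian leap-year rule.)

Multiples of 4 in [1830,2004]: 44.
Of those, multiples of 100: 2 (not leap unless ÷400).
Multiples of 400: 1.
Leap years = 44 − 2 + 1 = 43.

43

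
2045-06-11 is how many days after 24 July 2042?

Jul 24, 2042 → Jul 24, 2043: 365 days.
Jul 24, 2043 → Jul 24, 2044: 366 days (Feb 29, 2044 is in that span).
Jul 24, 2044 → Aug 24, 2044: 31 days (July has 31).
Aug 24, 2044 → Sep 24, 2044: 31 days (August has 31).
Sep 24, 2044 → Oct 24, 2044: 30 days (September has 30).
Oct 24, 2044 → Nov 24, 2044: 31 days (October has 31).
Nov 24, 2044 → Dec 24, 2044: 30 days (November has 30).
Dec 24, 2044 → Jan 24, 2045: 31 days (December has 31).
Jan 24, 2045 → Feb 24, 2045: 31 days (January has 31).
Feb 24, 2045 → Mar 24, 2045: 28 days (February has 28).
Mar 24, 2045 → Apr 24, 2045: 31 days (March has 31).
Apr 24, 2045 → May 24, 2045: 30 days (April has 30).
May 24, 2045 → Jun 11, 2045: 18 days.
Total: 1053 days.

1053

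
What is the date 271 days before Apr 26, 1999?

July 29, 1998

−26 → Mar 31, 1999 (end of Mar, 31 days; 245 left).
−31 → Feb 28, 1999 (end of Feb, 28 days; 214 left).
−28 → Jan 31, 1999 (end of Jan, 31 days; 186 left).
−31 → Dec 31, 1998 (end of Dec, 31 days; 155 left).
−31 → Nov 30, 1998 (end of Nov, 30 days; 124 left).
−30 → Oct 31, 1998 (end of Oct, 31 days; 94 left).
−31 → Sep 30, 1998 (end of Sep, 30 days; 63 left).
−30 → Aug 31, 1998 (end of Aug, 31 days; 33 left).
−31 → Jul 31, 1998 (end of Jul, 31 days; 2 left).
−2 → Jul 29, 1998.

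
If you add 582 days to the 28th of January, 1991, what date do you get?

September 1, 1992

+365 (one year) → Jan 28, 1992 (217 left).
Jan has 31 days: +4 → Feb 1, 1992 (213 left).
Feb has 29 days: +29 → Mar 1, 1992 (184 left).
Mar has 31 days: +31 → Apr 1, 1992 (153 left).
Apr has 30 days: +30 → May 1, 1992 (123 left).
May has 31 days: +31 → Jun 1, 1992 (92 left).
Jun has 30 days: +30 → Jul 1, 1992 (62 left).
Jul has 31 days: +31 → Aug 1, 1992 (31 left).
Aug has 31 days: +31 → Sep 1, 1992 (0 left).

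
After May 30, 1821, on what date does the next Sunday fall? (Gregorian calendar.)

May 30, 1821 is a Wednesday.
From Wednesday to the next Sunday is 4 days.
May 30, 1821 + 4 = Jun 3, 1821.

June 3, 1821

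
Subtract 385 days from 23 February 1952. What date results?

February 3, 1951

−23 → Jan 31, 1952 (end of Jan, 31 days; 362 left).
−31 → Dec 31, 1951 (end of Dec, 31 days; 331 left).
−31 → Nov 30, 1951 (end of Nov, 30 days; 300 left).
−30 → Oct 31, 1951 (end of Oct, 31 days; 270 left).
−31 → Sep 30, 1951 (end of Sep, 30 days; 239 left).
−30 → Aug 31, 1951 (end of Aug, 31 days; 209 left).
−31 → Jul 31, 1951 (end of Jul, 31 days; 178 left).
−31 → Jun 30, 1951 (end of Jun, 30 days; 147 left).
−30 → May 31, 1951 (end of May, 31 days; 117 left).
−31 → Apr 30, 1951 (end of Apr, 30 days; 86 left).
−30 → Mar 31, 1951 (end of Mar, 31 days; 56 left).
−31 → Feb 28, 1951 (end of Feb, 28 days; 25 left).
−25 → Feb 3, 1951.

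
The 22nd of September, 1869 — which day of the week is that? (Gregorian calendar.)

Wednesday

Doomsday rule: the anchor day for the 1800s is Friday. For year 69: 69÷12 = 5 r 9, and 9÷4 = 2, so 5+9+2 = 16.
Friday + 16 ≡ Sunday — that's 1869's doomsday.
In September the doomsday date is Sep 5.
Sep 22 is 17 days after Sep 5; 17 mod 7 = 3, so Sunday + 3 = Wednesday.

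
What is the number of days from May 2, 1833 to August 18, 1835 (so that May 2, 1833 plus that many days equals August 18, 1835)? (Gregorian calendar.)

838

May 2, 1833 → May 2, 1834: 365 days.
May 2, 1834 → May 2, 1835: 365 days.
May 2, 1835 → Jun 2, 1835: 31 days (May has 31).
Jun 2, 1835 → Jul 2, 1835: 30 days (June has 30).
Jul 2, 1835 → Aug 2, 1835: 31 days (July has 31).
Aug 2, 1835 → Aug 18, 1835: 16 days.
Total: 838 days.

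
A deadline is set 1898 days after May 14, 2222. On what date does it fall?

+365 (one year) → May 14, 2223 (1533 left).
+366 (one year; includes Feb 29, 2224) → May 14, 2224 (1167 left).
+365 (one year) → May 14, 2225 (802 left).
+365 (one year) → May 14, 2226 (437 left).
+365 (one year) → May 14, 2227 (72 left).
May has 31 days: +18 → Jun 1, 2227 (54 left).
Jun has 30 days: +30 → Jul 1, 2227 (24 left).
+24 → Jul 25, 2227.

July 25, 2227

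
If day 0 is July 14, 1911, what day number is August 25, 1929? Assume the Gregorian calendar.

6617

Jul 14, 1911 → Jul 14, 1912: 366 days (Feb 29, 1912 is in that span).
Jul 14, 1912 → Jul 14, 1913: 365 days.
Jul 14, 1913 → Jul 14, 1914: 365 days.
Jul 14, 1914 → Jul 14, 1915: 365 days.
Jul 14, 1915 → Jul 14, 1916: 366 days (Feb 29, 1916 is in that span).
Jul 14, 1916 → Jul 14, 1917: 365 days.
Jul 14, 1917 → Jul 14, 1918: 365 days.
Jul 14, 1918 → Jul 14, 1919: 365 days.
Jul 14, 1919 → Jul 14, 1920: 366 days (Feb 29, 1920 is in that span).
Jul 14, 1920 → Jul 14, 1921: 365 days.
Jul 14, 1921 → Jul 14, 1922: 365 days.
Jul 14, 1922 → Jul 14, 1923: 365 days.
Jul 14, 1923 → Jul 14, 1924: 366 days (Feb 29, 1924 is in that span).
Jul 14, 1924 → Jul 14, 1925: 365 days.
Jul 14, 1925 → Jul 14, 1926: 365 days.
Jul 14, 1926 → Jul 14, 1927: 365 days.
Jul 14, 1927 → Jul 14, 1928: 366 days (Feb 29, 1928 is in that span).
Jul 14, 1928 → Jul 14, 1929: 365 days.
Jul 14, 1929 → Aug 14, 1929: 31 days (July has 31).
Aug 14, 1929 → Aug 25, 1929: 11 days.
Total: 6617 days.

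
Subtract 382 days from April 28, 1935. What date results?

−28 → Mar 31, 1935 (end of Mar, 31 days; 354 left).
−31 → Feb 28, 1935 (end of Feb, 28 days; 323 left).
−28 → Jan 31, 1935 (end of Jan, 31 days; 295 left).
−31 → Dec 31, 1934 (end of Dec, 31 days; 264 left).
−31 → Nov 30, 1934 (end of Nov, 30 days; 233 left).
−30 → Oct 31, 1934 (end of Oct, 31 days; 203 left).
−31 → Sep 30, 1934 (end of Sep, 30 days; 172 left).
−30 → Aug 31, 1934 (end of Aug, 31 days; 142 left).
−31 → Jul 31, 1934 (end of Jul, 31 days; 111 left).
−31 → Jun 30, 1934 (end of Jun, 30 days; 80 left).
−30 → May 31, 1934 (end of May, 31 days; 50 left).
−31 → Apr 30, 1934 (end of Apr, 30 days; 19 left).
−19 → Apr 11, 1934.

April 11, 1934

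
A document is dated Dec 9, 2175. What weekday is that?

Saturday

Doomsday rule: the anchor day for the 2100s is Sunday. For year 75: 75÷12 = 6 r 3, and 3÷4 = 0, so 6+3+0 = 9.
Sunday + 9 ≡ Tuesday — that's 2175's doomsday.
In December the doomsday date is Dec 12.
Dec 9 is 3 days before Dec 12; 3 mod 7 = 3, so Tuesday − 3 = Saturday.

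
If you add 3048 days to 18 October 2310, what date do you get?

+365 (one year) → Oct 18, 2311 (2683 left).
+366 (one year; includes Feb 29, 2312) → Oct 18, 2312 (2317 left).
+365 (one year) → Oct 18, 2313 (1952 left).
+365 (one year) → Oct 18, 2314 (1587 left).
+365 (one year) → Oct 18, 2315 (1222 left).
+366 (one year; includes Feb 29, 2316) → Oct 18, 2316 (856 left).
+365 (one year) → Oct 18, 2317 (491 left).
+365 (one year) → Oct 18, 2318 (126 left).
Oct has 31 days: +14 → Nov 1, 2318 (112 left).
Nov has 30 days: +30 → Dec 1, 2318 (82 left).
Dec has 31 days: +31 → Jan 1, 2319 (51 left).
Jan has 31 days: +31 → Feb 1, 2319 (20 left).
+20 → Feb 21, 2319.

February 21, 2319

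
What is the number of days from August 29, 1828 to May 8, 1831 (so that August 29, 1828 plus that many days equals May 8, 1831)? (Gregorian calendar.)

982

Aug 29, 1828 → Aug 29, 1829: 365 days.
Aug 29, 1829 → Aug 29, 1830: 365 days.
Aug 29, 1830 → Sep 29, 1830: 31 days (August has 31).
Sep 29, 1830 → Oct 29, 1830: 30 days (September has 30).
Oct 29, 1830 → Nov 29, 1830: 31 days (October has 31).
Nov 29, 1830 → Dec 29, 1830: 30 days (November has 30).
Dec 29, 1830 → Jan 29, 1831: 31 days (December has 31).
Jan 29, 1831 → Feb 28, 1831: 30 days (January has 31).
Feb 28, 1831 → Mar 28, 1831: 28 days (February has 28).
Mar 28, 1831 → Apr 28, 1831: 31 days (March has 31).
Apr 28, 1831 → May 8, 1831: 10 days.
Total: 982 days.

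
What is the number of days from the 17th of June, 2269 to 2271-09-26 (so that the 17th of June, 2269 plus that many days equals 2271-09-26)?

Jun 17, 2269 → Jun 17, 2270: 365 days.
Jun 17, 2270 → Jun 17, 2271: 365 days.
Jun 17, 2271 → Jul 17, 2271: 30 days (June has 30).
Jul 17, 2271 → Aug 17, 2271: 31 days (July has 31).
Aug 17, 2271 → Sep 17, 2271: 31 days (August has 31).
Sep 17, 2271 → Sep 26, 2271: 9 days.
Total: 831 days.

831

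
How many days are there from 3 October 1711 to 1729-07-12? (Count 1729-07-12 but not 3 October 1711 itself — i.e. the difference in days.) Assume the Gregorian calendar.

6492

Oct 3, 1711 → Oct 3, 1712: 366 days (Feb 29, 1712 is in that span).
Oct 3, 1712 → Oct 3, 1713: 365 days.
Oct 3, 1713 → Oct 3, 1714: 365 days.
Oct 3, 1714 → Oct 3, 1715: 365 days.
Oct 3, 1715 → Oct 3, 1716: 366 days (Feb 29, 1716 is in that span).
Oct 3, 1716 → Oct 3, 1717: 365 days.
Oct 3, 1717 → Oct 3, 1718: 365 days.
Oct 3, 1718 → Oct 3, 1719: 365 days.
Oct 3, 1719 → Oct 3, 1720: 366 days (Feb 29, 1720 is in that span).
Oct 3, 1720 → Oct 3, 1721: 365 days.
Oct 3, 1721 → Oct 3, 1722: 365 days.
Oct 3, 1722 → Oct 3, 1723: 365 days.
Oct 3, 1723 → Oct 3, 1724: 366 days (Feb 29, 1724 is in that span).
Oct 3, 1724 → Oct 3, 1725: 365 days.
Oct 3, 1725 → Oct 3, 1726: 365 days.
Oct 3, 1726 → Oct 3, 1727: 365 days.
Oct 3, 1727 → Oct 3, 1728: 366 days (Feb 29, 1728 is in that span).
Oct 3, 1728 → Nov 3, 1728: 31 days (October has 31).
Nov 3, 1728 → Dec 3, 1728: 30 days (November has 30).
Dec 3, 1728 → Jan 3, 1729: 31 days (December has 31).
Jan 3, 1729 → Feb 3, 1729: 31 days (January has 31).
Feb 3, 1729 → Mar 3, 1729: 28 days (February has 28).
Mar 3, 1729 → Apr 3, 1729: 31 days (March has 31).
Apr 3, 1729 → May 3, 1729: 30 days (April has 30).
May 3, 1729 → Jun 3, 1729: 31 days (May has 31).
Jun 3, 1729 → Jul 3, 1729: 30 days (June has 30).
Jul 3, 1729 → Jul 12, 1729: 9 days.
Total: 6492 days.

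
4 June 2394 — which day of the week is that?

Saturday

Doomsday rule: the anchor day for the 2300s is Wednesday. For year 94: 94÷12 = 7 r 10, and 10÷4 = 2, so 7+10+2 = 19.
Wednesday + 19 ≡ Monday — that's 2394's doomsday.
In June the doomsday date is Jun 6.
Jun 4 is 2 days before Jun 6; 2 mod 7 = 2, so Monday − 2 = Saturday.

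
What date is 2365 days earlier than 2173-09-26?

−365 (one year) → Sep 26, 2172 (2000 left).
−366 (one year; includes Feb 29, 2172) → Sep 26, 2171 (1634 left).
−365 (one year) → Sep 26, 2170 (1269 left).
−365 (one year) → Sep 26, 2169 (904 left).
−365 (one year) → Sep 26, 2168 (539 left).
−366 (one year; includes Feb 29, 2168) → Sep 26, 2167 (173 left).
−26 → Aug 31, 2167 (end of Aug, 31 days; 147 left).
−31 → Jul 31, 2167 (end of Jul, 31 days; 116 left).
−31 → Jun 30, 2167 (end of Jun, 30 days; 85 left).
−30 → May 31, 2167 (end of May, 31 days; 55 left).
−31 → Apr 30, 2167 (end of Apr, 30 days; 24 left).
−24 → Apr 6, 2167.

April 6, 2167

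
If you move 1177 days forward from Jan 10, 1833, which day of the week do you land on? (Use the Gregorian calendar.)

Friday

Jan 10, 1833 is a Thursday.
1177 mod 7 = 1, so 1177 days after a Thursday is Thursday + 1 = Friday.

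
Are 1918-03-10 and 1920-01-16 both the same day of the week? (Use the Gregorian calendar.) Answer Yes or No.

From Mar 10, 1918 to Jan 16, 1920 is 677 days.
677 mod 7 = 5, so they are different weekdays.
(Mar 10, 1918 is a Sunday; Jan 16, 1920 is a Friday.)

No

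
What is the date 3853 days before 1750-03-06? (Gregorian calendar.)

−365 (one year) → Mar 6, 1749 (3488 left).
−365 (one year) → Mar 6, 1748 (3123 left).
−366 (one year; includes Feb 29, 1748) → Mar 6, 1747 (2757 left).
−365 (one year) → Mar 6, 1746 (2392 left).
−365 (one year) → Mar 6, 1745 (2027 left).
−365 (one year) → Mar 6, 1744 (1662 left).
−366 (one year; includes Feb 29, 1744) → Mar 6, 1743 (1296 left).
−365 (one year) → Mar 6, 1742 (931 left).
−365 (one year) → Mar 6, 1741 (566 left).
−365 (one year) → Mar 6, 1740 (201 left).
−6 → Feb 29, 1740 (end of Feb, 29 days; 195 left).
−29 → Jan 31, 1740 (end of Jan, 31 days; 166 left).
−31 → Dec 31, 1739 (end of Dec, 31 days; 135 left).
−31 → Nov 30, 1739 (end of Nov, 30 days; 104 left).
−30 → Oct 31, 1739 (end of Oct, 31 days; 74 left).
−31 → Sep 30, 1739 (end of Sep, 30 days; 43 left).
−30 → Aug 31, 1739 (end of Aug, 31 days; 13 left).
−13 → Aug 18, 1739.

August 18, 1739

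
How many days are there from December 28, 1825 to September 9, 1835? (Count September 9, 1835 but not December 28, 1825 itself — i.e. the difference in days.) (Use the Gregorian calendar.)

3542

Dec 28, 1825 → Dec 28, 1826: 365 days.
Dec 28, 1826 → Dec 28, 1827: 365 days.
Dec 28, 1827 → Dec 28, 1828: 366 days (Feb 29, 1828 is in that span).
Dec 28, 1828 → Dec 28, 1829: 365 days.
Dec 28, 1829 → Dec 28, 1830: 365 days.
Dec 28, 1830 → Dec 28, 1831: 365 days.
Dec 28, 1831 → Dec 28, 1832: 366 days (Feb 29, 1832 is in that span).
Dec 28, 1832 → Dec 28, 1833: 365 days.
Dec 28, 1833 → Dec 28, 1834: 365 days.
Dec 28, 1834 → Jan 28, 1835: 31 days (December has 31).
Jan 28, 1835 → Feb 28, 1835: 31 days (January has 31).
Feb 28, 1835 → Mar 28, 1835: 28 days (February has 28).
Mar 28, 1835 → Apr 28, 1835: 31 days (March has 31).
Apr 28, 1835 → May 28, 1835: 30 days (April has 30).
May 28, 1835 → Jun 28, 1835: 31 days (May has 31).
Jun 28, 1835 → Jul 28, 1835: 30 days (June has 30).
Jul 28, 1835 → Aug 28, 1835: 31 days (July has 31).
Aug 28, 1835 → Sep 9, 1835: 12 days.
Total: 3542 days.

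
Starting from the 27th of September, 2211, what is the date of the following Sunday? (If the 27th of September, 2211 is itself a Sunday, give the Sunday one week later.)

Sep 27, 2211 is a Friday.
From Friday to the next Sunday is 2 days.
Sep 27, 2211 + 2 = Sep 29, 2211.

September 29, 2211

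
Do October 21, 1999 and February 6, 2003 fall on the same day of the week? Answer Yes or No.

Yes

From Oct 21, 1999 to Feb 6, 2003 is 1204 days.
1204 mod 7 = 0, so they are the same weekday.
(Oct 21, 1999 is a Thursday; Feb 6, 2003 is a Thursday.)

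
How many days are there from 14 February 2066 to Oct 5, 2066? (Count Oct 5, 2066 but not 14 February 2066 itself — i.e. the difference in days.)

Feb 14, 2066 → Mar 14, 2066: 28 days (February has 28).
Mar 14, 2066 → Apr 14, 2066: 31 days (March has 31).
Apr 14, 2066 → May 14, 2066: 30 days (April has 30).
May 14, 2066 → Jun 14, 2066: 31 days (May has 31).
Jun 14, 2066 → Jul 14, 2066: 30 days (June has 30).
Jul 14, 2066 → Aug 14, 2066: 31 days (July has 31).
Aug 14, 2066 → Sep 14, 2066: 31 days (August has 31).
Sep 14, 2066 → Oct 5, 2066: 21 days.
Total: 233 days.

233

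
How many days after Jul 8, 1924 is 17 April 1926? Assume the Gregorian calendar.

648

Jul 8, 1924 → Jul 8, 1925: 365 days.
Jul 8, 1925 → Aug 8, 1925: 31 days (July has 31).
Aug 8, 1925 → Sep 8, 1925: 31 days (August has 31).
Sep 8, 1925 → Oct 8, 1925: 30 days (September has 30).
Oct 8, 1925 → Nov 8, 1925: 31 days (October has 31).
Nov 8, 1925 → Dec 8, 1925: 30 days (November has 30).
Dec 8, 1925 → Jan 8, 1926: 31 days (December has 31).
Jan 8, 1926 → Feb 8, 1926: 31 days (January has 31).
Feb 8, 1926 → Mar 8, 1926: 28 days (February has 28).
Mar 8, 1926 → Apr 8, 1926: 31 days (March has 31).
Apr 8, 1926 → Apr 17, 1926: 9 days.
Total: 648 days.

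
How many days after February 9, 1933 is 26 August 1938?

2024

Feb 9, 1933 → Feb 9, 1934: 365 days.
Feb 9, 1934 → Feb 9, 1935: 365 days.
Feb 9, 1935 → Feb 9, 1936: 365 days.
Feb 9, 1936 → Feb 9, 1937: 366 days (Feb 29, 1936 is in that span).
Feb 9, 1937 → Feb 9, 1938: 365 days.
Feb 9, 1938 → Mar 9, 1938: 28 days (February has 28).
Mar 9, 1938 → Apr 9, 1938: 31 days (March has 31).
Apr 9, 1938 → May 9, 1938: 30 days (April has 30).
May 9, 1938 → Jun 9, 1938: 31 days (May has 31).
Jun 9, 1938 → Jul 9, 1938: 30 days (June has 30).
Jul 9, 1938 → Aug 9, 1938: 31 days (July has 31).
Aug 9, 1938 → Aug 26, 1938: 17 days.
Total: 2024 days.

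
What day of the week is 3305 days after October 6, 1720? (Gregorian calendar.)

Monday

Oct 6, 1720 is a Sunday.
3305 mod 7 = 1, so 3305 days after a Sunday is Sunday + 1 = Monday.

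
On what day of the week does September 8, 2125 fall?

Doomsday rule: the anchor day for the 2100s is Sunday. For year 25: 25÷12 = 2 r 1, and 1÷4 = 0, so 2+1+0 = 3.
Sunday + 3 ≡ Wednesday — that's 2125's doomsday.
In September the doomsday date is Sep 5.
Sep 8 is 3 days after Sep 5; 3 mod 7 = 3, so Wednesday + 3 = Saturday.

Saturday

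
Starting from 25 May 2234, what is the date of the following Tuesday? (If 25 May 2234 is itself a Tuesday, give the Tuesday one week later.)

May 25, 2234 is a Sunday.
From Sunday to the next Tuesday is 2 days.
May 25, 2234 + 2 = May 27, 2234.

May 27, 2234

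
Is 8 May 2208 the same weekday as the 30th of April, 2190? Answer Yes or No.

No

From Apr 30, 2190 to May 8, 2208 is 6582 days.
6582 mod 7 = 2, so they are different weekdays.
(Apr 30, 2190 is a Friday; May 8, 2208 is a Sunday.)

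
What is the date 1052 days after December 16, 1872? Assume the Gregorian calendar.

November 3, 1875

+365 (one year) → Dec 16, 1873 (687 left).
+365 (one year) → Dec 16, 1874 (322 left).
Dec has 31 days: +16 → Jan 1, 1875 (306 left).
Jan has 31 days: +31 → Feb 1, 1875 (275 left).
Feb has 28 days: +28 → Mar 1, 1875 (247 left).
Mar has 31 days: +31 → Apr 1, 1875 (216 left).
Apr has 30 days: +30 → May 1, 1875 (186 left).
May has 31 days: +31 → Jun 1, 1875 (155 left).
Jun has 30 days: +30 → Jul 1, 1875 (125 left).
Jul has 31 days: +31 → Aug 1, 1875 (94 left).
Aug has 31 days: +31 → Sep 1, 1875 (63 left).
Sep has 30 days: +30 → Oct 1, 1875 (33 left).
Oct has 31 days: +31 → Nov 1, 1875 (2 left).
+2 → Nov 3, 1875.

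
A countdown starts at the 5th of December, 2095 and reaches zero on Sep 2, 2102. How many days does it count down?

Dec 5, 2095 → Dec 5, 2096: 366 days (Feb 29, 2096 is in that span).
Dec 5, 2096 → Dec 5, 2097: 365 days.
Dec 5, 2097 → Dec 5, 2098: 365 days.
Dec 5, 2098 → Dec 5, 2099: 365 days.
Dec 5, 2099 → Dec 5, 2100: 365 days.
Dec 5, 2100 → Dec 5, 2101: 365 days.
Dec 5, 2101 → Jan 5, 2102: 31 days (December has 31).
Jan 5, 2102 → Feb 5, 2102: 31 days (January has 31).
Feb 5, 2102 → Mar 5, 2102: 28 days (February has 28).
Mar 5, 2102 → Apr 5, 2102: 31 days (March has 31).
Apr 5, 2102 → May 5, 2102: 30 days (April has 30).
May 5, 2102 → Jun 5, 2102: 31 days (May has 31).
Jun 5, 2102 → Jul 5, 2102: 30 days (June has 30).
Jul 5, 2102 → Aug 5, 2102: 31 days (July has 31).
Aug 5, 2102 → Sep 2, 2102: 28 days.
Total: 2462 days.

2462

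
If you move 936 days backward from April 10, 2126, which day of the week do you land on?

Friday

First find the weekday of Apr 10, 2126. Doomsday rule: the anchor day for the 2100s is Sunday. For year 26: 26÷12 = 2 r 2, and 2÷4 = 0, so 2+2+0 = 4.
Sunday + 4 ≡ Thursday — that's 2126's doomsday.
In April the doomsday date is Apr 4.
Apr 10 is 6 days after Apr 4; 6 mod 7 = 6, so Thursday + 6 = Wednesday.
936 mod 7 = 5, so 936 days before a Wednesday is Wednesday − 5 = Friday.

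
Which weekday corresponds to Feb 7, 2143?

Doomsday rule: the anchor day for the 2100s is Sunday. For year 43: 43÷12 = 3 r 7, and 7÷4 = 1, so 3+7+1 = 11.
Sunday + 11 ≡ Thursday — that's 2143's doomsday.
In February the doomsday date is Feb 28 (2143 is not a leap year).
Feb 7 is 21 days before Feb 28; 21 mod 7 = 0, so Thursday − 0 = Thursday.

Thursday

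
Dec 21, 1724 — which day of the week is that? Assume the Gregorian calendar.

Doomsday rule: the anchor day for the 1700s is Sunday. For year 24: 24÷12 = 2 r 0, and 0÷4 = 0, so 2+0+0 = 2.
Sunday + 2 ≡ Tuesday — that's 1724's doomsday.
In December the doomsday date is Dec 12.
Dec 21 is 9 days after Dec 12; 9 mod 7 = 2, so Tuesday + 2 = Thursday.

Thursday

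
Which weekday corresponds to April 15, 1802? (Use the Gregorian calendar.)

Thursday

Doomsday rule: the anchor day for the 1800s is Friday. For year 02: 2÷12 = 0 r 2, and 2÷4 = 0, so 0+2+0 = 2.
Friday + 2 ≡ Sunday — that's 1802's doomsday.
In April the doomsday date is Apr 4.
Apr 15 is 11 days after Apr 4; 11 mod 7 = 4, so Sunday + 4 = Thursday.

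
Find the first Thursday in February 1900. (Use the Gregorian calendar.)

February 1, 1900 is a Thursday.
The first Thursday is therefore February 1 (same day).

February 1, 1900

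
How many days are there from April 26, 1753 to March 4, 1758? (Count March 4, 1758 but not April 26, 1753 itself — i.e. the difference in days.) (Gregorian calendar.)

Apr 26, 1753 → Apr 26, 1754: 365 days.
Apr 26, 1754 → Apr 26, 1755: 365 days.
Apr 26, 1755 → Apr 26, 1756: 366 days (Feb 29, 1756 is in that span).
Apr 26, 1756 → Apr 26, 1757: 365 days.
Apr 26, 1757 → May 26, 1757: 30 days (April has 30).
May 26, 1757 → Jun 26, 1757: 31 days (May has 31).
Jun 26, 1757 → Jul 26, 1757: 30 days (June has 30).
Jul 26, 1757 → Aug 26, 1757: 31 days (July has 31).
Aug 26, 1757 → Sep 26, 1757: 31 days (August has 31).
Sep 26, 1757 → Oct 26, 1757: 30 days (September has 30).
Oct 26, 1757 → Nov 26, 1757: 31 days (October has 31).
Nov 26, 1757 → Dec 26, 1757: 30 days (November has 30).
Dec 26, 1757 → Jan 26, 1758: 31 days (December has 31).
Jan 26, 1758 → Feb 26, 1758: 31 days (January has 31).
Feb 26, 1758 → Mar 4, 1758: 6 days.
Total: 1773 days.

1773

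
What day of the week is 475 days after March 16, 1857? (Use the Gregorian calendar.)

Sunday

First find the weekday of Mar 16, 1857. Doomsday rule: the anchor day for the 1800s is Friday. For year 57: 57÷12 = 4 r 9, and 9÷4 = 2, so 4+9+2 = 15.
Friday + 15 ≡ Saturday — that's 1857's doomsday.
In March the doomsday date is Mar 14.
Mar 16 is 2 days after Mar 14; 2 mod 7 = 2, so Saturday + 2 = Monday.
475 mod 7 = 6, so 475 days after a Monday is Monday + 6 = Sunday.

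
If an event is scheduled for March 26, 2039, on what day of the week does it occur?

Doomsday rule: the anchor day for the 2000s is Tuesday. For year 39: 39÷12 = 3 r 3, and 3÷4 = 0, so 3+3+0 = 6.
Tuesday + 6 ≡ Monday — that's 2039's doomsday.
In March the doomsday date is Mar 14.
Mar 26 is 12 days after Mar 14; 12 mod 7 = 5, so Monday + 5 = Saturday.

Saturday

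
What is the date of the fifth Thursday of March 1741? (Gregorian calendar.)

March 1, 1741 is a Wednesday.
The first Thursday is therefore March 2 (1 days later).
The fifth Thursday is 2 + 4×7 = March 30.

March 30, 1741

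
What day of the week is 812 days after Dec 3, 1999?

Dec 3, 1999 is a Friday.
812 mod 7 = 0, so 812 days after a Friday is Friday + 0 = Friday.

Friday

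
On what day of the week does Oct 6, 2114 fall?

Saturday

Doomsday rule: the anchor day for the 2100s is Sunday. For year 14: 14÷12 = 1 r 2, and 2÷4 = 0, so 1+2+0 = 3.
Sunday + 3 ≡ Wednesday — that's 2114's doomsday.
In October the doomsday date is Oct 10.
Oct 6 is 4 days before Oct 10; 4 mod 7 = 4, so Wednesday − 4 = Saturday.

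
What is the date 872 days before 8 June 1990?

January 18, 1988

−365 (one year) → Jun 8, 1989 (507 left).
−365 (one year) → Jun 8, 1988 (142 left).
−8 → May 31, 1988 (end of May, 31 days; 134 left).
−31 → Apr 30, 1988 (end of Apr, 30 days; 103 left).
−30 → Mar 31, 1988 (end of Mar, 31 days; 73 left).
−31 → Feb 29, 1988 (end of Feb, 29 days; 42 left).
−29 → Jan 31, 1988 (end of Jan, 31 days; 13 left).
−13 → Jan 18, 1988.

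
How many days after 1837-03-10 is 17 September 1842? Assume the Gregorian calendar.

Mar 10, 1837 → Mar 10, 1838: 365 days.
Mar 10, 1838 → Mar 10, 1839: 365 days.
Mar 10, 1839 → Mar 10, 1840: 366 days (Feb 29, 1840 is in that span).
Mar 10, 1840 → Mar 10, 1841: 365 days.
Mar 10, 1841 → Mar 10, 1842: 365 days.
Mar 10, 1842 → Apr 10, 1842: 31 days (March has 31).
Apr 10, 1842 → May 10, 1842: 30 days (April has 30).
May 10, 1842 → Jun 10, 1842: 31 days (May has 31).
Jun 10, 1842 → Jul 10, 1842: 30 days (June has 30).
Jul 10, 1842 → Aug 10, 1842: 31 days (July has 31).
Aug 10, 1842 → Sep 10, 1842: 31 days (August has 31).
Sep 10, 1842 → Sep 17, 1842: 7 days.
Total: 2017 days.

2017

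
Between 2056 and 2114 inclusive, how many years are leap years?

Multiples of 4 in [2056,2114]: 15.
Of those, multiples of 100: 1 (not leap unless ÷400).
Multiples of 400: 0.
Leap years = 15 − 1 + 0 = 14.

14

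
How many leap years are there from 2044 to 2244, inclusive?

Multiples of 4 in [2044,2244]: 51.
Of those, multiples of 100: 2 (not leap unless ÷400).
Multiples of 400: 0.
Leap years = 51 − 2 + 0 = 49.

49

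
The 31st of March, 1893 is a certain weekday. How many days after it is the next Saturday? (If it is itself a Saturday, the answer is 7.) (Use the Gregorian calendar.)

Mar 31, 1893 is a Friday.
From Friday to the next Saturday is 1 day.

1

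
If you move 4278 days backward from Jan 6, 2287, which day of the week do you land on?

Wednesday

Jan 6, 2287 is a Thursday.
4278 mod 7 = 1, so 4278 days before a Thursday is Thursday − 1 = Wednesday.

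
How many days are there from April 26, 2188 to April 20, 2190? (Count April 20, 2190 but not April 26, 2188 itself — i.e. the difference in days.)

Apr 26, 2188 → Apr 26, 2189: 365 days.
Apr 26, 2189 → May 26, 2189: 30 days (April has 30).
May 26, 2189 → Jun 26, 2189: 31 days (May has 31).
Jun 26, 2189 → Jul 26, 2189: 30 days (June has 30).
Jul 26, 2189 → Aug 26, 2189: 31 days (July has 31).
Aug 26, 2189 → Sep 26, 2189: 31 days (August has 31).
Sep 26, 2189 → Oct 26, 2189: 30 days (September has 30).
Oct 26, 2189 → Nov 26, 2189: 31 days (October has 31).
Nov 26, 2189 → Dec 26, 2189: 30 days (November has 30).
Dec 26, 2189 → Jan 26, 2190: 31 days (December has 31).
Jan 26, 2190 → Feb 26, 2190: 31 days (January has 31).
Feb 26, 2190 → Mar 26, 2190: 28 days (February has 28).
Mar 26, 2190 → Apr 20, 2190: 25 days.
Total: 724 days.

724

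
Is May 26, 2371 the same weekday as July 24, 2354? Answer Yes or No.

From Jul 24, 2354 to May 26, 2371 is 6150 days.
6150 mod 7 = 4, so they are different weekdays.
(Jul 24, 2354 is a Saturday; May 26, 2371 is a Wednesday.)

No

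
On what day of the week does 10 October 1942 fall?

Doomsday rule: the anchor day for the 1900s is Wednesday. For year 42: 42÷12 = 3 r 6, and 6÷4 = 1, so 3+6+1 = 10.
Wednesday + 10 ≡ Saturday — that's 1942's doomsday.
In October the doomsday date is Oct 10.
Oct 10 is the doomsday itself: Saturday.

Saturday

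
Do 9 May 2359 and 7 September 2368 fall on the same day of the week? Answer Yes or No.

From May 9, 2359 to Sep 7, 2368 is 3409 days.
3409 mod 7 = 0, so they are the same weekday.
(May 9, 2359 is a Saturday; Sep 7, 2368 is a Saturday.)

Yes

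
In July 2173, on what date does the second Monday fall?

July 1, 2173 is a Thursday.
The first Monday is therefore July 5 (4 days later).
The second Monday is 5 + 1×7 = July 12.

July 12, 2173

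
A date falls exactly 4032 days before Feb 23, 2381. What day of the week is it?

First find the weekday of Feb 23, 2381. Doomsday rule: the anchor day for the 2300s is Wednesday. For year 81: 81÷12 = 6 r 9, and 9÷4 = 2, so 6+9+2 = 17.
Wednesday + 17 ≡ Saturday — that's 2381's doomsday.
In February the doomsday date is Feb 28 (2381 is not a leap year).
Feb 23 is 5 days before Feb 28; 5 mod 7 = 5, so Saturday − 5 = Monday.
4032 mod 7 = 0, so 4032 days before a Monday is Monday − 0 = Monday.

Monday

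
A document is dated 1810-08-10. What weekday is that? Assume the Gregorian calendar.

Friday

Doomsday rule: the anchor day for the 1800s is Friday. For year 10: 10÷12 = 0 r 10, and 10÷4 = 2, so 0+10+2 = 12.
Friday + 12 ≡ Wednesday — that's 1810's doomsday.
In August the doomsday date is Aug 8.
Aug 10 is 2 days after Aug 8; 2 mod 7 = 2, so Wednesday + 2 = Friday.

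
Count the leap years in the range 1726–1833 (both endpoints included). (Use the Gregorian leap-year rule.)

Multiples of 4 in [1726,1833]: 27.
Of those, multiples of 100: 1 (not leap unless ÷400).
Multiples of 400: 0.
Leap years = 27 − 1 + 0 = 26.

26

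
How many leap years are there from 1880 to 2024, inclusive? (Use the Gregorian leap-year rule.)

36

Multiples of 4 in [1880,2024]: 37.
Of those, multiples of 100: 2 (not leap unless ÷400).
Multiples of 400: 1.
Leap years = 37 − 2 + 1 = 36.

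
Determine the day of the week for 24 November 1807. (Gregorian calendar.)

Doomsday rule: the anchor day for the 1800s is Friday. For year 07: 7÷12 = 0 r 7, and 7÷4 = 1, so 0+7+1 = 8.
Friday + 8 ≡ Saturday — that's 1807's doomsday.
In November the doomsday date is Nov 7.
Nov 24 is 17 days after Nov 7; 17 mod 7 = 3, so Saturday + 3 = Tuesday.

Tuesday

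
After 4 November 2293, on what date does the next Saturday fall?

November 11, 2293

Nov 4, 2293 is a Saturday.
From Saturday to the next Saturday is 7 days.
Nov 4, 2293 + 7 = Nov 11, 2293.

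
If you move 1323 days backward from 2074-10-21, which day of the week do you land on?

Sunday

Oct 21, 2074 is a Sunday.
1323 mod 7 = 0, so 1323 days before a Sunday is Sunday − 0 = Sunday.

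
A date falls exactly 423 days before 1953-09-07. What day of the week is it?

Friday

Sep 7, 1953 is a Monday.
423 mod 7 = 3, so 423 days before a Monday is Monday − 3 = Friday.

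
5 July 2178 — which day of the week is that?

Sunday

Doomsday rule: the anchor day for the 2100s is Sunday. For year 78: 78÷12 = 6 r 6, and 6÷4 = 1, so 6+6+1 = 13.
Sunday + 13 ≡ Saturday — that's 2178's doomsday.
In July the doomsday date is Jul 11.
Jul 5 is 6 days before Jul 11; 6 mod 7 = 6, so Saturday − 6 = Sunday.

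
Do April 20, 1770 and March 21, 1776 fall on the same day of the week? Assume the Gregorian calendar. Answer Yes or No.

No

From Apr 20, 1770 to Mar 21, 1776 is 2162 days.
2162 mod 7 = 6, so they are different weekdays.
(Apr 20, 1770 is a Friday; Mar 21, 1776 is a Thursday.)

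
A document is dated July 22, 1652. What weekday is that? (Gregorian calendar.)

Doomsday rule: the anchor day for the 1600s is Tuesday. For year 52: 52÷12 = 4 r 4, and 4÷4 = 1, so 4+4+1 = 9.
Tuesday + 9 ≡ Thursday — that's 1652's doomsday.
In July the doomsday date is Jul 11.
Jul 22 is 11 days after Jul 11; 11 mod 7 = 4, so Thursday + 4 = Monday.

Monday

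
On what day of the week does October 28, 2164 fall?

January 1, 2164 is a Sunday.
Jan 1, 2164 → Feb 1, 2164: 31 days (January has 31).
Feb 1, 2164 → Mar 1, 2164: 29 days (February has 29).
Mar 1, 2164 → Apr 1, 2164: 31 days (March has 31).
Apr 1, 2164 → May 1, 2164: 30 days (April has 30).
May 1, 2164 → Jun 1, 2164: 31 days (May has 31).
Jun 1, 2164 → Jul 1, 2164: 30 days (June has 30).
Jul 1, 2164 → Aug 1, 2164: 31 days (July has 31).
Aug 1, 2164 → Sep 1, 2164: 31 days (August has 31).
Sep 1, 2164 → Oct 1, 2164: 30 days (September has 30).
Oct 1, 2164 → Oct 28, 2164: 27 days.
Total: 301 days.
301 mod 7 = 0, so Sunday + 0 = Sunday.

Sunday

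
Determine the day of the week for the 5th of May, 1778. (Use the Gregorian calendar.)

Doomsday rule: the anchor day for the 1700s is Sunday. For year 78: 78÷12 = 6 r 6, and 6÷4 = 1, so 6+6+1 = 13.
Sunday + 13 ≡ Saturday — that's 1778's doomsday.
In May the doomsday date is May 9.
May 5 is 4 days before May 9; 4 mod 7 = 4, so Saturday − 4 = Tuesday.

Tuesday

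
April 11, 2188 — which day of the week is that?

Friday

Doomsday rule: the anchor day for the 2100s is Sunday. For year 88: 88÷12 = 7 r 4, and 4÷4 = 1, so 7+4+1 = 12.
Sunday + 12 ≡ Friday — that's 2188's doomsday.
In April the doomsday date is Apr 4.
Apr 11 is 7 days after Apr 4; 7 mod 7 = 0, so Friday + 0 = Friday.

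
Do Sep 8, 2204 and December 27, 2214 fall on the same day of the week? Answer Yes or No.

From Sep 8, 2204 to Dec 27, 2214 is 3762 days.
3762 mod 7 = 3, so they are different weekdays.
(Sep 8, 2204 is a Saturday; Dec 27, 2214 is a Tuesday.)

No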